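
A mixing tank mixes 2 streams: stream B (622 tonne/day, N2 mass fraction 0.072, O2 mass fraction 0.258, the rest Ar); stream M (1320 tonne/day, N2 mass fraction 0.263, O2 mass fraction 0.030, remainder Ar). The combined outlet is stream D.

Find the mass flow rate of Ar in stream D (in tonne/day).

Ar out = Ar in = 622×0.670 + 1320×0.707 = 1350 tonne/day.

1350 tonne/day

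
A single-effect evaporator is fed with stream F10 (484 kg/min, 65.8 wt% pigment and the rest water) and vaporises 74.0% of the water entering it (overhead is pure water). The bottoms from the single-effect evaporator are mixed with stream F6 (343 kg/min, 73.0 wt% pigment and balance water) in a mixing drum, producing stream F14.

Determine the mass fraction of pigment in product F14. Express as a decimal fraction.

0.807

Vapour removed = 0.740×0.342×484 = 122.49 kg/min; concentrate = 361.51 kg/min.
pigment reaching the mixer = 318.47 (from concentrate) + 343×0.730 = 568.86 kg/min.
Product flow = 361.51 + 343 = 704.51 kg/min; pigment fraction = 0.807.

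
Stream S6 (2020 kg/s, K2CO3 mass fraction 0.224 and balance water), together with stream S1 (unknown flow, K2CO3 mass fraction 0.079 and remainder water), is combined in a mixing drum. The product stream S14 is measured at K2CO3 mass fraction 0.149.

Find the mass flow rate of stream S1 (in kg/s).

Let S1 be the unknown flow. Total out = 2020 + S1.
K2CO3 balance: 452.48 + 0.079·S1 = 0.149·(2020 + S1)
(0.079 − 0.149)·S1 = 0.149×2020 − 452.48 = -151.5
S1 = -151.5 / -0.070 = 2164.3 kg/s

2164 kg/s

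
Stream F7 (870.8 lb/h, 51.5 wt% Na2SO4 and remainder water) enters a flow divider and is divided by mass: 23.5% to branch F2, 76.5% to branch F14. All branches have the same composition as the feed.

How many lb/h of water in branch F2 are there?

Branch F2 total = 0.235×870.8 = 204.64 lb/h.
water in F2 = 0.485×204.64 = 99.249 lb/h.

99.25 lb/h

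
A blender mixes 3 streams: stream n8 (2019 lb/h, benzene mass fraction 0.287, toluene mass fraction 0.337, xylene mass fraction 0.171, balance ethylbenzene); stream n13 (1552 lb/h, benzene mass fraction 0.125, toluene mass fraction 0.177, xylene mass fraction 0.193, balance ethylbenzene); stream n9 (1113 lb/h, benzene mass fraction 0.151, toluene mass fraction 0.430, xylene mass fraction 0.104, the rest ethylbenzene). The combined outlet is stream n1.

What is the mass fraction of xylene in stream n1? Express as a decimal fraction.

Total flow out = 2019 + 1552 + 1113 = 4684 lb/h.
xylene in = 2019×0.171 + 1552×0.193 + 1113×0.104 = 760.54 lb/h.
xylene mass fraction in n1 = 760.54/4684 = 0.162.

0.162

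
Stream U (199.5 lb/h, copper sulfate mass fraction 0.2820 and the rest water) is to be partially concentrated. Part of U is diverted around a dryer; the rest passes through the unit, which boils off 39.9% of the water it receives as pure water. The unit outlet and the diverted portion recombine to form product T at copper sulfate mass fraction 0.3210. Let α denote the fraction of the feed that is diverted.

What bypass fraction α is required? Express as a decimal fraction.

0.576

All 199.5×0.282 = 56.259 lb/h of copper sulfate reaches T, so T = 56.259/0.321 = 175.26 lb/h and vapour = 24.238 lb/h.
The evaporator receives (1−α)·199.5 of feed at 0.718 water and removes 0.399 of that water:
0.399×0.718×(1−α)×199.5 = 24.238
(1−α) = 24.238/57.153 = 0.4241;  α = 0.5759.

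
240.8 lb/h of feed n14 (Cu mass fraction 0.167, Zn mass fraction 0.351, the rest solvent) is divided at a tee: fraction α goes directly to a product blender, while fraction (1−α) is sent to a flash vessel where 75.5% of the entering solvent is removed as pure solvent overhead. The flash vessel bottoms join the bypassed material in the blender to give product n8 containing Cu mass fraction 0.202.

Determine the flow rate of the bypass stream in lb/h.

126.1 lb/h

All 240.8×0.167 = 40.214 lb/h of Cu reaches n8, so n8 = 40.214/0.202 = 199.08 lb/h and vapour = 41.723 lb/h.
The evaporator receives (1−α)·240.8 of feed at 0.482 solvent and removes 0.755 of that solvent:
0.755×0.482×(1−α)×240.8 = 41.723
(1−α) = 41.723/87.63 = 0.4761;  α = 0.5239.
Bypass flow = 0.5239×240.8 = 126.15 lb/h.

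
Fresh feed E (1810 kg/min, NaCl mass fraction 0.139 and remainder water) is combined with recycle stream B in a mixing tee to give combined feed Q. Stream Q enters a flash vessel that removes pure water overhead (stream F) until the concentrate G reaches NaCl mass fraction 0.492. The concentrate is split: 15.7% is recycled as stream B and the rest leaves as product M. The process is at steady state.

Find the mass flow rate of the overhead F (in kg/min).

1299 kg/min

Overall NaCl balance (none leaves overhead): NaCl in fresh feed = NaCl in product, i.e. 1810×0.139 = (1−0.157)·G·0.492.
G = 251.59/(0.492×0.843) = 606.6 kg/min.
Recycle B = 0.157×606.6 = 95.236 kg/min.
Combined feed Q = 1810 + 95.236 = 1905.2 kg/min.
Overhead F = Q − G = 1905.2 − 606.6 = 1298.6 kg/min.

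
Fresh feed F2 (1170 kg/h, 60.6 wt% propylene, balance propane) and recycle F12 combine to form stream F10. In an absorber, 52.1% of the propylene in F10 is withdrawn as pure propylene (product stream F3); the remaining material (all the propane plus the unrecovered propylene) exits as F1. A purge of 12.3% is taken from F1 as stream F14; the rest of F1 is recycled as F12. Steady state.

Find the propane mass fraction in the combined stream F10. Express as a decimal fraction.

0.754

propane enters only via F2 and leaves only via the purge: 1170×0.394 = 0.123×(propane in F1), and the absorber passes all propane, so propane in F10 = propane in F1 = 3747.8 kg/h.
propylene in F10: m_A = 1170×0.606 + (1−0.123)·(1−0.521)·m_A, so m_A = 709.02/0.5799 = 1222.6 kg/h.
F10 = 1222.6 + 3747.8 = 4970.4 kg/h.
propane fraction in F10 = 3747.8/4970.4 = 0.754.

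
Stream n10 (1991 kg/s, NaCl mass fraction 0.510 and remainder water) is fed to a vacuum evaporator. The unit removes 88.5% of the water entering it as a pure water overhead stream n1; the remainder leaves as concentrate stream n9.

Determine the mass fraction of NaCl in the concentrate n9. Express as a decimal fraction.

0.901

NaCl is not removed: 1991×0.510 = 1015.4 kg/s of NaCl enters n9.
water entering = 1991×0.490 = 975.59 kg/s; overhead removed = 0.885×975.59 = 863.4 kg/s.
Concentrate = 1991 − 863.4 = 1127.6 kg/s.
Mass fraction = 1015.4/1127.6 = 0.901.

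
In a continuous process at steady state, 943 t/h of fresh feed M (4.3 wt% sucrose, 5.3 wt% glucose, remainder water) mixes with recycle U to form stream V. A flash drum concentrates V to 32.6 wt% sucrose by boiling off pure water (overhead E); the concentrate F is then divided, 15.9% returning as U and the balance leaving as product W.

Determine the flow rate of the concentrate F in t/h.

147.9 t/h

Overall sucrose balance (none leaves overhead): sucrose in fresh feed = sucrose in product, i.e. 943×0.043 = (1−0.159)·F·0.326.
F = 40.549/(0.326×0.841) = 147.9 t/h.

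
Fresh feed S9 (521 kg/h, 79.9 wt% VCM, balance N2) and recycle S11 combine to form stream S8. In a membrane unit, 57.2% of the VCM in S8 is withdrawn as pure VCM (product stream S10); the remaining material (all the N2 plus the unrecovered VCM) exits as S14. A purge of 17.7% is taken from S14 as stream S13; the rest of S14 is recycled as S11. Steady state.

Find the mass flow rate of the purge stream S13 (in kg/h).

153.4 kg/h

N2 enters only via S9 and leaves only via the purge: 521×0.201 = 0.177×(N2 in S14), and the membrane unit passes all N2, so N2 in S8 = N2 in S14 = 591.64 kg/h.
VCM in S8: m_A = 521×0.799 + (1−0.177)·(1−0.572)·m_A, so m_A = 416.28/0.6478 = 642.65 kg/h.
S14 = (1−0.572)×642.65 + 591.64 = 866.7 kg/h.
Purge S13 = 0.177×866.7 = 153.41 kg/h.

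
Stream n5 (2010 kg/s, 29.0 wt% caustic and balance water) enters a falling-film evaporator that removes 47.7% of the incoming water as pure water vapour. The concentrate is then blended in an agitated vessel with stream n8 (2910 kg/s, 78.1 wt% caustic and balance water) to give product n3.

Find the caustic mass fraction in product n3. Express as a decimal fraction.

Vapour removed = 0.477×0.710×2010 = 680.73 kg/s; concentrate = 1329.3 kg/s.
caustic reaching the mixer = 582.9 (from concentrate) + 2910×0.781 = 2855.6 kg/s.
Product flow = 1329.3 + 2910 = 4239.3 kg/s; caustic fraction = 0.674.

0.674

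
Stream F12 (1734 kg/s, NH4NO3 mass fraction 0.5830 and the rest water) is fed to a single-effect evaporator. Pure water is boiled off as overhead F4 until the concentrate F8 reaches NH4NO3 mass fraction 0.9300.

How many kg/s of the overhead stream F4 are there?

NH4NO3 is conserved: 1734×0.583 = 1010.9 kg/s all reports to the concentrate.
Concentrate = 1010.9/(target fraction) = 1087 kg/s.
Overhead = 1734 − 1087 = 646.99 kg/s.

647 kg/s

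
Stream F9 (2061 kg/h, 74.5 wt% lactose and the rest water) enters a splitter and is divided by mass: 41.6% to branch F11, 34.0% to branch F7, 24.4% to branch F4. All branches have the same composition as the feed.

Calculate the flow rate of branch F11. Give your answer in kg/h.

Branch F11 flow = 0.416×2061 = 857.38 kg/h.

857.4 kg/h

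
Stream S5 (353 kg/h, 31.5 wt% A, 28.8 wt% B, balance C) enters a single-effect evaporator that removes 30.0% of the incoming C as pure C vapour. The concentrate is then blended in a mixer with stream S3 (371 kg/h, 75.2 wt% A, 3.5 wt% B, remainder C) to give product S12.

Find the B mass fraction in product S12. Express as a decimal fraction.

0.168

Vapour removed = 0.300×0.397×353 = 42.042 kg/h; concentrate = 310.96 kg/h.
B reaching the mixer = 101.66 (from concentrate) + 371×0.035 = 114.65 kg/h.
Product flow = 310.96 + 371 = 681.96 kg/h; B fraction = 0.168.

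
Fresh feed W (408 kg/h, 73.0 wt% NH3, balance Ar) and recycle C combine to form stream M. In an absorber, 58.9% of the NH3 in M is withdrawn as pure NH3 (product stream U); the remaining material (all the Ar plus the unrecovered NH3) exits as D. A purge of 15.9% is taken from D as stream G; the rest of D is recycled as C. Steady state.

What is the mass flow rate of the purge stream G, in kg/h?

139.9 kg/h

Ar enters only via W and leaves only via the purge: 408×0.270 = 0.159×(Ar in D), and the absorber passes all Ar, so Ar in M = Ar in D = 692.83 kg/h.
NH3 in M: m_A = 408×0.730 + (1−0.159)·(1−0.589)·m_A, so m_A = 297.84/0.6543 = 455.17 kg/h.
D = (1−0.589)×455.17 + 692.83 = 879.91 kg/h.
Purge G = 0.159×879.91 = 139.9 kg/h.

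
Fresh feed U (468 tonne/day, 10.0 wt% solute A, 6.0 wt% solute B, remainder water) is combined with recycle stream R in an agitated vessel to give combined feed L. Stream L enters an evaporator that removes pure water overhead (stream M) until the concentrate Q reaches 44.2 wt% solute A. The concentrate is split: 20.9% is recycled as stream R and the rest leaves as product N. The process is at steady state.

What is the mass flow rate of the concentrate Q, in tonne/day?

Overall solute A balance (none leaves overhead): solute A in fresh feed = solute A in product, i.e. 468×0.100 = (1−0.209)·Q·0.442.
Q = 46.8/(0.442×0.791) = 133.86 tonne/day.

133.9 tonne/day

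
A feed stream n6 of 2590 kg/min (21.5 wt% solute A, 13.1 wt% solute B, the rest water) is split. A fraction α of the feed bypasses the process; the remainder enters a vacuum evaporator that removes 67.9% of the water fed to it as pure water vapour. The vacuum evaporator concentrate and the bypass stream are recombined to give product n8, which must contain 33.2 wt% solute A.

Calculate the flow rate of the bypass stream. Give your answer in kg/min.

All 2590×0.215 = 556.85 kg/min of solute A reaches n8, so n8 = 556.85/0.332 = 1677.3 kg/min and vapour = 912.74 kg/min.
The evaporator receives (1−α)·2590 of feed at 0.654 water and removes 0.679 of that water:
0.679×0.654×(1−α)×2590 = 912.74
(1−α) = 912.74/1150.1 = 0.7936;  α = 0.2064.
Bypass flow = 0.2064×2590 = 534.58 kg/min.

534.6 kg/min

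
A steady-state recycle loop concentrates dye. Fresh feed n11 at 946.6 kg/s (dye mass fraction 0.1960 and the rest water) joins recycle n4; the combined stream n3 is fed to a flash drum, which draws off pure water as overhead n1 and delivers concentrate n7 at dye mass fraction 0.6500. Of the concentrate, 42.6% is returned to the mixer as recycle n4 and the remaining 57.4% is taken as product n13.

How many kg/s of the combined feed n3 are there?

1158 kg/s

Overall dye balance (none leaves overhead): dye in fresh feed = dye in product, i.e. 946.6×0.196 = (1−0.426)·n7·0.650.
n7 = 185.53/(0.650×0.574) = 497.28 kg/s.
Recycle n4 = 0.426×497.28 = 211.84 kg/s.
Combined feed n3 = 946.6 + 211.84 = 1158.4 kg/s.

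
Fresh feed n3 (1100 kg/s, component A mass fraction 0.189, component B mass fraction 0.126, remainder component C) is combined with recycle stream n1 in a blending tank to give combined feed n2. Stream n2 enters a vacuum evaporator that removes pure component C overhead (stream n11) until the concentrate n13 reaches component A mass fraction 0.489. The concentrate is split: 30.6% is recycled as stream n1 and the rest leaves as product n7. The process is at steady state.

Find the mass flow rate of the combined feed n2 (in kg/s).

1287 kg/s

Overall component A balance (none leaves overhead): component A in fresh feed = component A in product, i.e. 1100×0.189 = (1−0.306)·n13·0.489.
n13 = 207.9/(0.489×0.694) = 612.61 kg/s.
Recycle n1 = 0.306×612.61 = 187.46 kg/s.
Combined feed n2 = 1100 + 187.46 = 1287.5 kg/s.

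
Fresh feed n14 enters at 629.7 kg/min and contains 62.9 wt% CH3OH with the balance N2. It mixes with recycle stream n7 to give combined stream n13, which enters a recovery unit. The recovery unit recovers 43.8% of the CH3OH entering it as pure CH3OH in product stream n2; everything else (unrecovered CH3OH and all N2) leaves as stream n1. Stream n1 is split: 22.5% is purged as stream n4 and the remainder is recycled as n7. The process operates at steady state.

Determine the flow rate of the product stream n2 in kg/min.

CH3OH in n13: m_A = 629.7×0.629 + (1−0.225)·(1−0.438)·m_A, so m_A = 396.08/0.5644 = 701.71 kg/min.
Product n2 = 0.438×701.71 = 307.35 kg/min.

307.3 kg/min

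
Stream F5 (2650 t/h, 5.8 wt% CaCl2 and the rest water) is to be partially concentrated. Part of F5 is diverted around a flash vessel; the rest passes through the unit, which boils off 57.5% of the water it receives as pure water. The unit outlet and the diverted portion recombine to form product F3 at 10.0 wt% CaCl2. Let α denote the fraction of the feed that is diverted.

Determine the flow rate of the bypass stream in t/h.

595.2 t/h

All 2650×0.058 = 153.7 t/h of CaCl2 reaches F3, so F3 = 153.7/0.100 = 1537 t/h and vapour = 1113 t/h.
The evaporator receives (1−α)·2650 of feed at 0.942 water and removes 0.575 of that water:
0.575×0.942×(1−α)×2650 = 1113
(1−α) = 1113/1435.4 = 0.7754;  α = 0.2246.
Bypass flow = 0.2246×2650 = 595.17 t/h.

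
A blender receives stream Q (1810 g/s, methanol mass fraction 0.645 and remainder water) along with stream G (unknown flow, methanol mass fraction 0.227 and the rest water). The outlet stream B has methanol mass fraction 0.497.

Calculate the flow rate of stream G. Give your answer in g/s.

Let G be the unknown flow. Total out = 1810 + G.
methanol balance: 1167.5 + 0.227·G = 0.497·(1810 + G)
(0.227 − 0.497)·G = 0.497×1810 − 1167.5 = -267.88
G = -267.88 / -0.270 = 992.15 g/s

992.1 g/s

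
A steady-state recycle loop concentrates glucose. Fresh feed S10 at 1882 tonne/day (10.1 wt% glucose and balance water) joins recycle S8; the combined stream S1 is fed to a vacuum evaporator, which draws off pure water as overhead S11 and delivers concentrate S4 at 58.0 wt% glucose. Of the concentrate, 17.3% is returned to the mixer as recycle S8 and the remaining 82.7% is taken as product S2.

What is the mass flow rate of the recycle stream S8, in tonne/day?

Overall glucose balance (none leaves overhead): glucose in fresh feed = glucose in product, i.e. 1882×0.101 = (1−0.173)·S4·0.580.
S4 = 190.08/(0.580×0.827) = 396.28 tonne/day.
Recycle S8 = 0.173×396.28 = 68.557 tonne/day.

68.56 tonne/day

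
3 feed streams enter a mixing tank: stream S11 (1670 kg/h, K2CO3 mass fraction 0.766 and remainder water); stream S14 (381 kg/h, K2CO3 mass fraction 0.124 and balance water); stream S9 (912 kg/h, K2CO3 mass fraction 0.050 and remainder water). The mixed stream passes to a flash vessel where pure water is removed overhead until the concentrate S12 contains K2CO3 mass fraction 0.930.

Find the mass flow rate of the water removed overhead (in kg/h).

1488 kg/h

K2CO3 entering = 1670×0.766 + 381×0.124 + 912×0.050 = 1372.1 kg/h.
All K2CO3 reports to S12, so S12 = 1372.1/0.930 = 1475.3 kg/h.
Total feed = 2963 kg/h; overhead = 2963 − 1475.3 = 1487.7 kg/h.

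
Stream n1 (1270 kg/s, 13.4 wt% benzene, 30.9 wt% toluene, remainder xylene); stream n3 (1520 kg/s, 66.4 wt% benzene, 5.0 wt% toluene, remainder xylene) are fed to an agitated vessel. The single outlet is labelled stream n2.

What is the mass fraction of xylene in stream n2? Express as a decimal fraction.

Total flow out = 1270 + 1520 = 2790 kg/s.
xylene in = 1270×0.557 + 1520×0.286 = 1142.1 kg/s.
xylene mass fraction in n2 = 1142.1/2790 = 0.409.

0.409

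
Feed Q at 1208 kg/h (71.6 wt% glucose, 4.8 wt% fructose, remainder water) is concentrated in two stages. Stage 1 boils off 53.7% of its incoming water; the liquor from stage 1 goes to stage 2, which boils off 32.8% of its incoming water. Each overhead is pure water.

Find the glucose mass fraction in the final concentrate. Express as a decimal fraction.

water in feed = 1208×0.236 = 285.09 kg/h.
After stage 1: water left = (1−0.537)×285.09 = 132; stream total = 1054.9 kg/h.
After stage 2: water left = (1−0.328)×132 = 88.701; final concentrate = 1011.6 kg/h.
glucose fraction = 864.93/1011.6 = 0.855.

0.855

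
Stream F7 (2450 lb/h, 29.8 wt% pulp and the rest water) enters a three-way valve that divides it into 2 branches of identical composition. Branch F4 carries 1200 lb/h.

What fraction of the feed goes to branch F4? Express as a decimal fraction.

Fraction to F4 = 1200/2450 = 0.4898.

0.490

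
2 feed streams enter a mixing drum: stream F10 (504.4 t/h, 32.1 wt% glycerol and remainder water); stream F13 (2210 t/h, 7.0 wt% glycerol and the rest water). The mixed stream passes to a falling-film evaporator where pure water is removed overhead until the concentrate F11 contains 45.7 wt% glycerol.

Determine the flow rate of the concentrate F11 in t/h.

glycerol entering = 504.4×0.321 + 2210×0.070 = 316.61 t/h.
All glycerol reports to F11, so F11 = 316.61/0.457 = 692.81 t/h.

692.8 t/h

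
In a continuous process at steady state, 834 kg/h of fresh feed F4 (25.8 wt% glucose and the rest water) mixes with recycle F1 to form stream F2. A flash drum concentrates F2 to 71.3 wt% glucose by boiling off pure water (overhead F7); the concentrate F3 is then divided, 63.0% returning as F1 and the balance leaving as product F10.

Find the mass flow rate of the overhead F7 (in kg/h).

532.2 kg/h

Overall glucose balance (none leaves overhead): glucose in fresh feed = glucose in product, i.e. 834×0.258 = (1−0.630)·F3·0.713.
F3 = 215.17/(0.713×0.370) = 815.63 kg/h.
Recycle F1 = 0.630×815.63 = 513.85 kg/h.
Combined feed F2 = 834 + 513.85 = 1347.8 kg/h.
Overhead F7 = F2 − F3 = 1347.8 − 815.63 = 532.22 kg/h.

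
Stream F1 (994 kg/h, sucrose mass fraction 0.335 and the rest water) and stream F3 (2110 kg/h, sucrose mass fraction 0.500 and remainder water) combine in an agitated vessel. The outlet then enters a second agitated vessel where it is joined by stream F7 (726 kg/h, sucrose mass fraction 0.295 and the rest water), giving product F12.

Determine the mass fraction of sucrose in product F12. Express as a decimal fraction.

Overall, product flow = 3830 kg/h.
sucrose in = 994×0.335 + 2110×0.500 + 726×0.295 = 1602.2 kg/h.
sucrose fraction in F12 = 0.418.

0.418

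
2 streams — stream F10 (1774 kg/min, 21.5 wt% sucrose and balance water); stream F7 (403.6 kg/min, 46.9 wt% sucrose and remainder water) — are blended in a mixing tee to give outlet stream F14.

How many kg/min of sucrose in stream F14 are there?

570.7 kg/min

sucrose out = sucrose in = 1774×0.215 + 403.6×0.469 = 570.7 kg/min.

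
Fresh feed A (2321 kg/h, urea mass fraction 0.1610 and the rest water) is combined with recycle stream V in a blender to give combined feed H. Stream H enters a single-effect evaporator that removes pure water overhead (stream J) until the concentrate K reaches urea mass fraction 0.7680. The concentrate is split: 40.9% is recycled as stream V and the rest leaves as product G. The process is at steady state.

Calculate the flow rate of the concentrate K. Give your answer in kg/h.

Overall urea balance (none leaves overhead): urea in fresh feed = urea in product, i.e. 2321×0.161 = (1−0.409)·K·0.768.
K = 373.68/(0.768×0.591) = 823.29 kg/h.

823.3 kg/h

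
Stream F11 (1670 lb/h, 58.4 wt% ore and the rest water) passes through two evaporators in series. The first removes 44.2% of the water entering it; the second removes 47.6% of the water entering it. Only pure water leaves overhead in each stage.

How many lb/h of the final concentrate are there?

1178 lb/h

water in feed = 1670×0.416 = 694.72 lb/h.
After stage 1: water left = (1−0.442)×694.72 = 387.65; stream total = 1362.9 lb/h.
After stage 2: water left = (1−0.476)×387.65 = 203.13; final concentrate = 1178.4 lb/h.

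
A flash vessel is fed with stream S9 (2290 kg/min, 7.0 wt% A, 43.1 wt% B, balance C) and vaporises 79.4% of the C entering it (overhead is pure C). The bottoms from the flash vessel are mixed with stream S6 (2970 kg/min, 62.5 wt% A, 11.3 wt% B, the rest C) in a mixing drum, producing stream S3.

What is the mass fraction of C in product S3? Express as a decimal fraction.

0.233

Vapour removed = 0.794×0.499×2290 = 907.31 kg/min; concentrate = 1382.7 kg/min.
C reaching the mixer = 235.4 (from concentrate) + 2970×0.262 = 1013.5 kg/min.
Product flow = 1382.7 + 2970 = 4352.7 kg/min; C fraction = 0.233.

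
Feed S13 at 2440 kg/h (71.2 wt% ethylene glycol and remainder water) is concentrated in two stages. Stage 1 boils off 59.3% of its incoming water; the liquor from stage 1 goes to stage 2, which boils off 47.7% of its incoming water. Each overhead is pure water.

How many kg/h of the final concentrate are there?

water in feed = 2440×0.288 = 702.72 kg/h.
After stage 1: water left = (1−0.593)×702.72 = 286.01; stream total = 2023.3 kg/h.
After stage 2: water left = (1−0.477)×286.01 = 149.58; final concentrate = 1886.9 kg/h.

1887 kg/h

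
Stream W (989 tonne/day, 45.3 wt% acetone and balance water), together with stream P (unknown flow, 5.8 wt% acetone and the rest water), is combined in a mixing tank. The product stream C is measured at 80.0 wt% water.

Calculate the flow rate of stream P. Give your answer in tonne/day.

Let P be the unknown flow. Total out = 989 + P.
water balance: 540.98 + 0.942·P = 0.800·(989 + P)
(0.942 − 0.800)·P = 0.800×989 − 540.98 = 250.22
P = 250.22 / 0.142 = 1762.1 tonne/day

1762 tonne/day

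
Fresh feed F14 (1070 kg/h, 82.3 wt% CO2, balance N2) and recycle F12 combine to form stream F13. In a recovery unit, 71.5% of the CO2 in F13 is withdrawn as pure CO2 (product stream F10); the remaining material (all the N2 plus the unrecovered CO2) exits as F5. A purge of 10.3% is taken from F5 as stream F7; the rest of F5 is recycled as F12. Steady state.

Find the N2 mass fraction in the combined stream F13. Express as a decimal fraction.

0.608

N2 enters only via F14 and leaves only via the purge: 1070×0.177 = 0.103×(N2 in F5), and the recovery unit passes all N2, so N2 in F13 = N2 in F5 = 1838.7 kg/h.
CO2 in F13: m_A = 1070×0.823 + (1−0.103)·(1−0.715)·m_A, so m_A = 880.61/0.7444 = 1183.1 kg/h.
F13 = 1183.1 + 1838.7 = 3021.8 kg/h.
N2 fraction in F13 = 1838.7/3021.8 = 0.608.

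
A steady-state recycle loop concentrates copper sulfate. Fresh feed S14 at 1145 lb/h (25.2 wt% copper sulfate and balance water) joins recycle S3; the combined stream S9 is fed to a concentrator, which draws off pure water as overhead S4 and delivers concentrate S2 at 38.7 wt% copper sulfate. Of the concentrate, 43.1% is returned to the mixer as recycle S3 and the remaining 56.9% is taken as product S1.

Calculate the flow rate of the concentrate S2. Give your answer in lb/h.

1310 lb/h

Overall copper sulfate balance (none leaves overhead): copper sulfate in fresh feed = copper sulfate in product, i.e. 1145×0.252 = (1−0.431)·S2·0.387.
S2 = 288.54/(0.387×0.569) = 1310.3 lb/h.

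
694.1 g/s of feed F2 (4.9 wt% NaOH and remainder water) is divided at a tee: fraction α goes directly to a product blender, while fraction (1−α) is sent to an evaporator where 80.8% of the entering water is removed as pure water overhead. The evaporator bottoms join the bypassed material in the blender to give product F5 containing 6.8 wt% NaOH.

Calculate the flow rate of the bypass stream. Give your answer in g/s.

441.7 g/s

All 694.1×0.049 = 34.011 g/s of NaOH reaches F5, so F5 = 34.011/0.068 = 500.16 g/s and vapour = 193.94 g/s.
The evaporator receives (1−α)·694.1 of feed at 0.951 water and removes 0.808 of that water:
0.808×0.951×(1−α)×694.1 = 193.94
(1−α) = 193.94/533.35 = 0.3636;  α = 0.6364.
Bypass flow = 0.6364×694.1 = 441.71 g/s.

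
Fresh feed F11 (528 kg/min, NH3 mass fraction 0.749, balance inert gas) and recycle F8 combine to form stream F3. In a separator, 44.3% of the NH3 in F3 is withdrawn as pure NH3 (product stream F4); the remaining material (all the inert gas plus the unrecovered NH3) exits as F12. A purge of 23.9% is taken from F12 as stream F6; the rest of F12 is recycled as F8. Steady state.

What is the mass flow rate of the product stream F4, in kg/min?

NH3 in F3: m_A = 528×0.749 + (1−0.239)·(1−0.443)·m_A, so m_A = 395.47/0.5761 = 686.44 kg/min.
Product F4 = 0.443×686.44 = 304.09 kg/min.

304.1 kg/min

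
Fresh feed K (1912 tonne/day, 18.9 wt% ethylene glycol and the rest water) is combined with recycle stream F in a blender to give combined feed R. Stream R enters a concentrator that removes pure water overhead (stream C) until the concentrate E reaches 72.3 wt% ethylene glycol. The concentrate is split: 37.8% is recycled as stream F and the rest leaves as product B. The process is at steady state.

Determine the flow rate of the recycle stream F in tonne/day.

303.7 tonne/day

Overall ethylene glycol balance (none leaves overhead): ethylene glycol in fresh feed = ethylene glycol in product, i.e. 1912×0.189 = (1−0.378)·E·0.723.
E = 361.37/(0.723×0.622) = 803.56 tonne/day.
Recycle F = 0.378×803.56 = 303.75 tonne/day.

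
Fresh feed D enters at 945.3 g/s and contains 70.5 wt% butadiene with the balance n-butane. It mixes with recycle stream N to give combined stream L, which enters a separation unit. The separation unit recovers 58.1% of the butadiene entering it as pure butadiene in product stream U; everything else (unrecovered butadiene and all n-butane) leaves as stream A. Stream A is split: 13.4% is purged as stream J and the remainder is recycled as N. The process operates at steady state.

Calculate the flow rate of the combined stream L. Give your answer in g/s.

3127 g/s

n-butane enters only via D and leaves only via the purge: 945.3×0.295 = 0.134×(n-butane in A), and the separation unit passes all n-butane, so n-butane in L = n-butane in A = 2081.1 g/s.
butadiene in L: m_A = 945.3×0.705 + (1−0.134)·(1−0.581)·m_A, so m_A = 666.44/0.6371 = 1046 g/s.
L = 1046 + 2081.1 = 3127 g/s.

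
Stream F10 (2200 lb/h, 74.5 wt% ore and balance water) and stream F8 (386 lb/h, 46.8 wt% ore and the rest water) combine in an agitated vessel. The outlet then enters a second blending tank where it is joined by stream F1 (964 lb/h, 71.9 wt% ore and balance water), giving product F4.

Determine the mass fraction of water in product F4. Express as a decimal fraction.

Overall, product flow = 3550 lb/h.
water in = 2200×0.255 + 386×0.532 + 964×0.281 = 1037.2 lb/h.
water fraction in F4 = 0.292.

0.292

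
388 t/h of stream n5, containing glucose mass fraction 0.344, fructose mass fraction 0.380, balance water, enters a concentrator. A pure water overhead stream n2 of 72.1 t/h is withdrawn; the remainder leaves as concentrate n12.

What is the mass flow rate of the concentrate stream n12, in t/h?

Concentrate = 388 − 72.1 = 315.9 t/h.

315.9 t/h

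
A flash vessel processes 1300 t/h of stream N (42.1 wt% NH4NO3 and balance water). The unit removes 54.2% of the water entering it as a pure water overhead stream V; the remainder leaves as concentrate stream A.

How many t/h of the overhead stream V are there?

water entering = 1300×0.579 = 752.7 t/h; overhead removed = 0.542×752.7 = 407.96 t/h.

408 t/h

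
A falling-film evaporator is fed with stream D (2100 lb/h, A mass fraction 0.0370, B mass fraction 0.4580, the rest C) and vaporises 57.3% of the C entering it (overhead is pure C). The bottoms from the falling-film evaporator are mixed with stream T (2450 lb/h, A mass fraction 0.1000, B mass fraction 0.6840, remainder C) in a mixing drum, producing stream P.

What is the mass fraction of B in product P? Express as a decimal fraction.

0.6690

Vapour removed = 0.573×0.505×2100 = 607.67 lb/h; concentrate = 1492.3 lb/h.
B reaching the mixer = 961.8 (from concentrate) + 2450×0.684 = 2637.6 lb/h.
Product flow = 1492.3 + 2450 = 3942.3 lb/h; B fraction = 0.6690.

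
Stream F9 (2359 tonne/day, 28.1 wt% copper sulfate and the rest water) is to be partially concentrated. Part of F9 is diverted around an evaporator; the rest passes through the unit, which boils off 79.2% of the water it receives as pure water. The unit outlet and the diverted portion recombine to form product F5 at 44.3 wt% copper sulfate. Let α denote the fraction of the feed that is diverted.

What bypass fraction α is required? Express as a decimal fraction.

0.358

All 2359×0.281 = 662.88 tonne/day of copper sulfate reaches F5, so F5 = 662.88/0.443 = 1496.3 tonne/day and vapour = 862.66 tonne/day.
The evaporator receives (1−α)·2359 of feed at 0.719 water and removes 0.792 of that water:
0.792×0.719×(1−α)×2359 = 862.66
(1−α) = 862.66/1343.3 = 0.6422;  α = 0.3578.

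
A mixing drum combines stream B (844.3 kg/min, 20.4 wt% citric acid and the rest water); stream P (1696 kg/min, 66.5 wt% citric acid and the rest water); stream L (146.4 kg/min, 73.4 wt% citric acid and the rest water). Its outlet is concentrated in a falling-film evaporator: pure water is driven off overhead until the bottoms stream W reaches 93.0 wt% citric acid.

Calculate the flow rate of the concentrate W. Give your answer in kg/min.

1513 kg/min

citric acid entering = 844.3×0.204 + 1696×0.665 + 146.4×0.734 = 1407.5 kg/min.
All citric acid reports to W, so W = 1407.5/0.930 = 1513.5 kg/min.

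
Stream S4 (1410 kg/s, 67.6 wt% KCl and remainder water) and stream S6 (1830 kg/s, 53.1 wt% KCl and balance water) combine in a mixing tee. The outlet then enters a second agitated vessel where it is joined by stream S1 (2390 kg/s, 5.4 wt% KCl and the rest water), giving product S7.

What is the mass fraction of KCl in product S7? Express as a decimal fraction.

0.365

Overall, product flow = 5630 kg/s.
KCl in = 1410×0.676 + 1830×0.531 + 2390×0.054 = 2054 kg/s.
KCl fraction in S7 = 0.365.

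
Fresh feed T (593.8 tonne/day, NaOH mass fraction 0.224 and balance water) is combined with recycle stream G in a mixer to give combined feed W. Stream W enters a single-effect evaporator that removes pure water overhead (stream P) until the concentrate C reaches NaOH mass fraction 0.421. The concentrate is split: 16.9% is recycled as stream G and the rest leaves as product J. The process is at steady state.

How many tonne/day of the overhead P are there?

277.9 tonne/day

Overall NaOH balance (none leaves overhead): NaOH in fresh feed = NaOH in product, i.e. 593.8×0.224 = (1−0.169)·C·0.421.
C = 133.01/(0.421×0.831) = 380.19 tonne/day.
Recycle G = 0.169×380.19 = 64.253 tonne/day.
Combined feed W = 593.8 + 64.253 = 658.05 tonne/day.
Overhead P = W − C = 658.05 − 380.19 = 277.86 tonne/day.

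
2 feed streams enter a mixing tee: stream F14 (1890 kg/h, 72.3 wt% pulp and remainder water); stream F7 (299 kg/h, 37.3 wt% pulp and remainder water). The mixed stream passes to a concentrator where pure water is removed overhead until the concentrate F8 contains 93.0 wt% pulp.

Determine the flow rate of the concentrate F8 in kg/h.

pulp entering = 1890×0.723 + 299×0.373 = 1478 kg/h.
All pulp reports to F8, so F8 = 1478/0.930 = 1589.2 kg/h.

1589 kg/h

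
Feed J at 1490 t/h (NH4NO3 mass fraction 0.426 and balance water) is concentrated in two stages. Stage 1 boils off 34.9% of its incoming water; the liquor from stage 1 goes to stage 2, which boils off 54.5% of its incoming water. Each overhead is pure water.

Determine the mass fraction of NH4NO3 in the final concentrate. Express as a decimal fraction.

0.715

water in feed = 1490×0.574 = 855.26 t/h.
After stage 1: water left = (1−0.349)×855.26 = 556.77; stream total = 1191.5 t/h.
After stage 2: water left = (1−0.545)×556.77 = 253.33; final concentrate = 888.07 t/h.
NH4NO3 fraction = 634.74/888.07 = 0.715.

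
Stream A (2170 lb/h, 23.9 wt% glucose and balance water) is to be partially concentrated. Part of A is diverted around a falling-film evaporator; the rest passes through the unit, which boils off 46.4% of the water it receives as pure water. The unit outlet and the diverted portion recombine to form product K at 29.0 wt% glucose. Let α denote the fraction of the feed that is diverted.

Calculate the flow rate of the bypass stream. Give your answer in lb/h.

All 2170×0.239 = 518.63 lb/h of glucose reaches K, so K = 518.63/0.290 = 1788.4 lb/h and vapour = 381.62 lb/h.
The evaporator receives (1−α)·2170 of feed at 0.761 water and removes 0.464 of that water:
0.464×0.761×(1−α)×2170 = 381.62
(1−α) = 381.62/766.24 = 0.4980;  α = 0.5020.
Bypass flow = 0.5020×2170 = 1089.2 lb/h.

1089 lb/h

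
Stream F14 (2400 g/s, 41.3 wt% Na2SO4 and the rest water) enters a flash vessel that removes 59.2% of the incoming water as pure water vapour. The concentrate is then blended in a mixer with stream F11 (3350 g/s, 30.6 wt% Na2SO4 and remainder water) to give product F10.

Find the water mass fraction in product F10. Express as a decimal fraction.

Vapour removed = 0.592×0.587×2400 = 834.01 g/s; concentrate = 1566 g/s.
water reaching the mixer = 574.79 (from concentrate) + 3350×0.694 = 2899.7 g/s.
Product flow = 1566 + 3350 = 4916 g/s; water fraction = 0.5898.

0.5898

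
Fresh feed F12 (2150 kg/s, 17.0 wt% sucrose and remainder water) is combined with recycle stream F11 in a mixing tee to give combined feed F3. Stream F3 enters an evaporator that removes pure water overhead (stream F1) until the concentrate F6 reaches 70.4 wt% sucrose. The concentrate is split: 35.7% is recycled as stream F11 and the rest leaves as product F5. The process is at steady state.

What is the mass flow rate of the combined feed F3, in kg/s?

Overall sucrose balance (none leaves overhead): sucrose in fresh feed = sucrose in product, i.e. 2150×0.170 = (1−0.357)·F6·0.704.
F6 = 365.5/(0.704×0.643) = 807.43 kg/s.
Recycle F11 = 0.357×807.43 = 288.25 kg/s.
Combined feed F3 = 2150 + 288.25 = 2438.3 kg/s.

2438 kg/s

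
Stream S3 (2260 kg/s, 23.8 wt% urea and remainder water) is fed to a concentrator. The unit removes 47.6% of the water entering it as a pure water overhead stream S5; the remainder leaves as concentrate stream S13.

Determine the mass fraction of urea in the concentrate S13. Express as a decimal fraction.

urea is not removed: 2260×0.238 = 537.88 kg/s of urea enters S13.
water entering = 2260×0.762 = 1722.1 kg/s; overhead removed = 0.476×1722.1 = 819.73 kg/s.
Concentrate = 2260 − 819.73 = 1440.3 kg/s.
Mass fraction = 537.88/1440.3 = 0.3735.

0.3735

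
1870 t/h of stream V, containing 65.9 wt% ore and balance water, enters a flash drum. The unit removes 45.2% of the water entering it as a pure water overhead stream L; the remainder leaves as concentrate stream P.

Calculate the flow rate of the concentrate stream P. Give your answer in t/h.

water entering = 1870×0.341 = 637.67 t/h; overhead removed = 0.452×637.67 = 288.23 t/h.
Concentrate = 1870 − 288.23 = 1581.8 t/h.

1582 t/h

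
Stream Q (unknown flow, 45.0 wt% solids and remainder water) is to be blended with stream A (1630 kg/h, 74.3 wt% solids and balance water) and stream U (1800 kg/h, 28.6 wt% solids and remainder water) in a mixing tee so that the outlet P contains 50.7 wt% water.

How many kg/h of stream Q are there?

811.6 kg/h

Let Q be the unknown flow. Total out = 3430 + Q.
water balance: 1704.1 + 0.550·Q = 0.507·(3430 + Q)
(0.550 − 0.507)·Q = 0.507×3430 − 1704.1 = 34.9
Q = 34.9 / 0.043 = 811.63 kg/h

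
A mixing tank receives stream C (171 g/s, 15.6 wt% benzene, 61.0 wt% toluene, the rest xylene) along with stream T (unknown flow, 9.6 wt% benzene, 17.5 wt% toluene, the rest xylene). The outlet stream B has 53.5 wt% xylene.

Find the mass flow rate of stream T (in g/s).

Let T be the unknown flow. Total out = 171 + T.
xylene balance: 40.014 + 0.729·T = 0.535·(171 + T)
(0.729 − 0.535)·T = 0.535×171 − 40.014 = 51.471
T = 51.471 / 0.194 = 265.31 g/s

265.3 g/s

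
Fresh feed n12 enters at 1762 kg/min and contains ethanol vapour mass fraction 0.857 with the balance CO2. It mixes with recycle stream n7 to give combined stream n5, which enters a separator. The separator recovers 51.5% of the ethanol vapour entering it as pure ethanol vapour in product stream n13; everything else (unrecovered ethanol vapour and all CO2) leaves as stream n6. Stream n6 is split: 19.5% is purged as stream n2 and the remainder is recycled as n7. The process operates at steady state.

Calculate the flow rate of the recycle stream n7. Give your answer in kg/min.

CO2 enters only via n12 and leaves only via the purge: 1762×0.143 = 0.195×(CO2 in n6), and the separator passes all CO2, so CO2 in n5 = CO2 in n6 = 1292.1 kg/min.
ethanol vapour in n5: m_A = 1762×0.857 + (1−0.195)·(1−0.515)·m_A, so m_A = 1510/0.6096 = 2477.2 kg/min.
n6 = (1−0.515)×2477.2 + 1292.1 = 2493.6 kg/min.
Recycle n7 = (1−0.195)×2493.6 = 2007.3 kg/min.

2007 kg/min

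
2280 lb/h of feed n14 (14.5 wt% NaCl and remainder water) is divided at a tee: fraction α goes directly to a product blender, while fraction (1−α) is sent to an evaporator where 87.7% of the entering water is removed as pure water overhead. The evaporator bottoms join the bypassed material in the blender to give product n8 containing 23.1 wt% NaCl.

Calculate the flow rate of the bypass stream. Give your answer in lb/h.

1148 lb/h

All 2280×0.145 = 330.6 lb/h of NaCl reaches n8, so n8 = 330.6/0.231 = 1431.2 lb/h and vapour = 848.83 lb/h.
The evaporator receives (1−α)·2280 of feed at 0.855 water and removes 0.877 of that water:
0.877×0.855×(1−α)×2280 = 848.83
(1−α) = 848.83/1709.6 = 0.4965;  α = 0.5035.
Bypass flow = 0.5035×2280 = 1148 lb/h.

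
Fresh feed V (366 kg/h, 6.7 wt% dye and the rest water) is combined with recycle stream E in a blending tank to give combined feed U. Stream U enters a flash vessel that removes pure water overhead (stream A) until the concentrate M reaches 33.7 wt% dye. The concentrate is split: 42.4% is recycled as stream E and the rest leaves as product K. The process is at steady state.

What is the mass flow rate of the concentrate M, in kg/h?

126.3 kg/h

Overall dye balance (none leaves overhead): dye in fresh feed = dye in product, i.e. 366×0.067 = (1−0.424)·M·0.337.
M = 24.522/(0.337×0.576) = 126.33 kg/h.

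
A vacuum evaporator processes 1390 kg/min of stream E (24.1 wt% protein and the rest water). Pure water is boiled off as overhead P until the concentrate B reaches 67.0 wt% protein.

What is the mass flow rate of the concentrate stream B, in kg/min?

protein is conserved: 1390×0.241 = 334.99 kg/min all reports to the concentrate.
Concentrate = 334.99/(target fraction) = 499.99 kg/min.

500 kg/min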